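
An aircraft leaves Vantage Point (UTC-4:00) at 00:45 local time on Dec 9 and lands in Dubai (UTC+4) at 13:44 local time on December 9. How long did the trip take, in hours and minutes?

Dubai is 8:00 ahead of Vantage Point.
Clock-face elapsed time (ignoring zones) is 12 hours 59 minutes.
Actual elapsed = 12 hours 59 minutes − 8:00 = 4 hours 59 minutes.

4 hours 59 minutes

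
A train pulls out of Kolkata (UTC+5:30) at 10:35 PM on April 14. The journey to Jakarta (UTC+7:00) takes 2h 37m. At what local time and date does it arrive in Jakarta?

2:42 AM on April 15

Convert departure to UTC: 10:35 PM − 5:30 = 5:05 PM UTC on Apr 14.
Add 2 hours and 37 minutes travel time → 7:42 PM UTC.
Jakarta is UTC+7:00, so local arrival = 7:42 PM + 7:00 = 2:42 AM on Apr 15.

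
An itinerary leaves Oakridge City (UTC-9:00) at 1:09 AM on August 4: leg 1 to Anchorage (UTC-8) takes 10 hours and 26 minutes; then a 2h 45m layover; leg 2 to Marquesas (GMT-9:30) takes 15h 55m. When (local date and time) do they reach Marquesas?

5:45 AM on Aug 5

Convert departure to UTC: 1:09 AM + 9:00 = 10:09 AM UTC on Aug 4.
Add 10 hours 26 minutes leg 1 → 8:35 PM UTC.
Add 2 hours 45 minutes layover in Anchorage → 11:20 PM UTC.
Add 15 hours and 55 minutes leg 2 → 3:15 PM UTC (Aug 5).
Marquesas is UTC−9:30, so local arrival = 3:15 PM − 9:30 = 5:45 AM on Aug 5.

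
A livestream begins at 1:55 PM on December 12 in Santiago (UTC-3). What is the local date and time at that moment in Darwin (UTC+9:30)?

2:25 AM on December 13

In UTC: 1:55 PM + 3:00 = 4:55 PM on Dec 12.
Darwin is UTC+9:30: 4:55 PM + 9:30 = 2:25 AM on Dec 13.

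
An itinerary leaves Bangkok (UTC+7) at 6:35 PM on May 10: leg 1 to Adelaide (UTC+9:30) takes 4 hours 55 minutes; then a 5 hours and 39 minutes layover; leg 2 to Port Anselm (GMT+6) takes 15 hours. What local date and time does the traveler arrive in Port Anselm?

7:09 PM on May 11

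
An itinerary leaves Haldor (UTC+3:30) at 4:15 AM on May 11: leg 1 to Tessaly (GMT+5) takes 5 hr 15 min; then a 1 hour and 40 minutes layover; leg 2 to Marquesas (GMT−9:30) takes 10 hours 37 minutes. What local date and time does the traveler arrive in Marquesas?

8:47 AM on May 11

Convert departure to UTC: 4:15 AM − 3:30 = 12:45 AM UTC on May 11.
Add 5 hours 15 minutes leg 1 → 6:00 AM UTC.
Add 1 hour and 40 minutes layover in Tessaly → 7:40 AM UTC.
Add 10 hours 37 minutes leg 2 → 6:17 PM UTC.
Marquesas is UTC−9:30, so local arrival = 6:17 PM − 9:30 = 8:47 AM on May 11.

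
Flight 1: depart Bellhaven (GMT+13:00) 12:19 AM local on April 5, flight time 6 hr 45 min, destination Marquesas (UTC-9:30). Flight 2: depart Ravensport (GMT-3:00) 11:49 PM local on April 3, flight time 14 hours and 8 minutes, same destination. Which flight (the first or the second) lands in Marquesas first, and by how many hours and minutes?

Flight 1 in UTC: 12:19 AM − 13:00 = 11:19 AM on Apr 4.
+6 hours and 45 minutes → arrive 6:04 PM UTC on Apr 4.
Flight 2 in UTC: 11:49 PM + 3:00 = 2:49 AM on Apr 4.
+14 hours and 8 minutes → arrive 4:57 PM UTC on Apr 4.
Flight 2 lands earlier by 1 hour 7 minutes.

the second, by 1 hour 7 minutes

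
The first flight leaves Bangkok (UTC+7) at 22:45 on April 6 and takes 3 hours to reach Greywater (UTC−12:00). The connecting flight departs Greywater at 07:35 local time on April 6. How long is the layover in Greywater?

50 minutes

Convert departure to UTC: 22:45 − 7:00 = 15:45 UTC on Apr 6.
Add 3 hours flight time → 18:45 UTC.
Greywater is UTC−12:00, so local arrival = 18:45 − 12:00 = 06:45 on Apr 6.
Layover = 07:35 − 06:45 = 50 minutes.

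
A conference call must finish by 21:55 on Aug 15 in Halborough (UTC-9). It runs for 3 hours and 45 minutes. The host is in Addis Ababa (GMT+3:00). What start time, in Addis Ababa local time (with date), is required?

Target end time in UTC: 21:55 + 9:00 = 06:55 on Aug 16.
Subtract 3 hours 45 minutes → start 03:10 UTC on Aug 16.
Addis Ababa is UTC+3:00: 03:10 + 3:00 = 06:10 on Aug 16.

06:10 on Aug 16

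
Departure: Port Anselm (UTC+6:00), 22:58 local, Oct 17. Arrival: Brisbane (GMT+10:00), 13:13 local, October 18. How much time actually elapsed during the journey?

Brisbane is 4:00 ahead of Port Anselm.
Clock-face elapsed time (ignoring zones) is 14 hours 15 minutes.
Actual elapsed = 14 hours 15 minutes − 4:00 = 10 hours 15 minutes.

10 hours 15 minutes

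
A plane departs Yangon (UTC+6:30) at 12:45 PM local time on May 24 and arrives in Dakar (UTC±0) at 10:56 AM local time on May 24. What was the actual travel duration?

4 hours 41 minutes

Departure in UTC: 12:45 PM − 6:30 = 6:15 AM on May 24.
Arrival is already UTC: 10:56 AM on May 24.
Elapsed = 10:56 AM − 6:15 AM = 4 hours 41 minutes.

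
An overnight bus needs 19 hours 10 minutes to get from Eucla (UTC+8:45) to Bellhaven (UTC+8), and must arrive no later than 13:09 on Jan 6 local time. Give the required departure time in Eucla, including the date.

18:44 on January 5

Target arrival in UTC: 13:09 − 8:00 = 05:09 on Jan 6.
Subtract 19 hours and 10 minutes → departure 09:59 UTC on Jan 5.
Eucla is UTC+8:45: 09:59 + 8:45 = 18:44 on Jan 5.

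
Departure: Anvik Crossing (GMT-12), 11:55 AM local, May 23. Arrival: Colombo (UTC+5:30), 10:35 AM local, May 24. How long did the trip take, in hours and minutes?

Departure in UTC: 11:55 AM + 12:00 = 11:55 PM on May 23.
Arrival in UTC: 10:35 AM − 5:30 = 5:05 AM on May 24.
Elapsed = 5:05 AM − 11:55 PM (+1 day) = 5 hours 10 minutes.

5 hours 10 minutes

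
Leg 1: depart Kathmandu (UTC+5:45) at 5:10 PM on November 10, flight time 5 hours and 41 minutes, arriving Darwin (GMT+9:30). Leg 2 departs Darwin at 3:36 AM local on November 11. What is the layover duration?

Convert departure to UTC: 5:10 PM − 5:45 = 11:25 AM UTC on Nov 10.
Add 5 hours 41 minutes flight time → 5:06 PM UTC.
Darwin is UTC+9:30, so local arrival = 5:06 PM + 9:30 = 2:36 AM on Nov 11.
Layover = 3:36 AM − 2:36 AM = 1 hour.

1 hour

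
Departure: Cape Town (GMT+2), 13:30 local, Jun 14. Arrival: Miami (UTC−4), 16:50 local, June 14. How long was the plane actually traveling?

9 hours 20 minutes

Departure in UTC: 13:30 − 2:00 = 11:30 on Jun 14.
Arrival in UTC: 16:50 + 4:00 = 20:50 on Jun 14.
Elapsed = 20:50 − 11:30 = 9 hours 20 minutes.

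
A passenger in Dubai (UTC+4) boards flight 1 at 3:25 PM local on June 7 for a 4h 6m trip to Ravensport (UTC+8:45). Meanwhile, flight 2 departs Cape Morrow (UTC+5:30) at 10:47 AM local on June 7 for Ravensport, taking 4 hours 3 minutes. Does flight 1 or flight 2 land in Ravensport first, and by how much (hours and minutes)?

the second, by 6 hours 11 minutes

Flight 1 in UTC: 3:25 PM − 4:00 = 11:25 AM on Jun 7.
+4 hours and 6 minutes → arrive 3:31 PM UTC on Jun 7.
Flight 2 in UTC: 10:47 AM − 5:30 = 5:17 AM on Jun 7.
+4 hours and 3 minutes → arrive 9:20 AM UTC on Jun 7.
Flight 2 lands earlier by 6 hours 11 minutes.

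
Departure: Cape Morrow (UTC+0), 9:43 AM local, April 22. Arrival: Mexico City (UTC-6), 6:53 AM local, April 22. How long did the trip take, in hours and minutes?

Departure is already UTC: 9:43 AM on Apr 22.
Arrival in UTC: 6:53 AM + 6:00 = 12:53 PM on Apr 22.
Elapsed = 12:53 PM − 9:43 AM = 3 hours 10 minutes.

3 hours 10 minutes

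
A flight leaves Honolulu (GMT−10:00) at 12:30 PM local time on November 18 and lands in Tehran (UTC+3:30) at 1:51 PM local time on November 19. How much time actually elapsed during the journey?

11 hours 51 minutes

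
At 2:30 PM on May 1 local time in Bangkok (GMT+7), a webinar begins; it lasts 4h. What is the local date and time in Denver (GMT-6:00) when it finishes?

5:30 AM on May 1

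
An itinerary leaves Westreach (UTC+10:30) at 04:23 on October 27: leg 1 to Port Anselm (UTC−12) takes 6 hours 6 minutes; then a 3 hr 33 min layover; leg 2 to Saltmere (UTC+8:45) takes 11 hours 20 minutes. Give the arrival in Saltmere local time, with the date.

23:37 on October 27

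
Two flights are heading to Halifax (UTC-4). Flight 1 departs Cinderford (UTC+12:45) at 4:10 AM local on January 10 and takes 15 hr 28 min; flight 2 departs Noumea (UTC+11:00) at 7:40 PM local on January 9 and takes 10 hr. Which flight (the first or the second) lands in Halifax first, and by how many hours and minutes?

Flight 1 in UTC: 4:10 AM − 12:45 = 3:25 PM on Jan 9.
+15 hours and 28 minutes → arrive 6:53 AM UTC on Jan 10.
Flight 2 in UTC: 7:40 PM − 11:00 = 8:40 AM on Jan 9.
+10 hours → arrive 6:40 PM UTC on Jan 9.
Flight 2 lands earlier by 12 hours 13 minutes.

the second, by 12 hours 13 minutes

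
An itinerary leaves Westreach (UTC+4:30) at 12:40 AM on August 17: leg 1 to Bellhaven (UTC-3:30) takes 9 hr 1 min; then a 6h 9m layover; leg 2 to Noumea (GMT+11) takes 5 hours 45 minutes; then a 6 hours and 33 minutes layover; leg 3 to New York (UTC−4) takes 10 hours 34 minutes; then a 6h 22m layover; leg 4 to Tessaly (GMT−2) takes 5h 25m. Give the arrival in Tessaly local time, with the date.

7:59 PM on Aug 18

Convert departure to UTC: 12:40 AM − 4:30 = 8:10 PM UTC on Aug 16.
Add 9 hours 1 minute leg 1 → 5:11 AM UTC (Aug 17).
Add 6 hours and 9 minutes layover in Bellhaven → 11:20 AM UTC.
Add 5 hours 45 minutes leg 2 → 5:05 PM UTC.
Add 6 hours 33 minutes layover in Noumea → 11:38 PM UTC.
Add 10 hours 34 minutes leg 3 → 10:12 AM UTC (Aug 18).
Add 6 hours 22 minutes layover in New York → 4:34 PM UTC.
Add 5 hours and 25 minutes leg 4 → 9:59 PM UTC.
Tessaly is UTC−2:00, so local arrival = 9:59 PM − 2:00 = 7:59 PM on Aug 18.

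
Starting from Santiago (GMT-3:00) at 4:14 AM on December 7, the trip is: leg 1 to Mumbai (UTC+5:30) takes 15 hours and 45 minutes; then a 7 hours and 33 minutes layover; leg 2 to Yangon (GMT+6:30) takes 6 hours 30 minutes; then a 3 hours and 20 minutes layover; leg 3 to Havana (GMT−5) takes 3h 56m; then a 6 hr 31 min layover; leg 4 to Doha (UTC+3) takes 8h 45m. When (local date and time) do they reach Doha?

2:34 PM on December 9

Convert departure to UTC: 4:14 AM + 3:00 = 7:14 AM UTC on Dec 7.
Add 15 hours and 45 minutes leg 1 → 10:59 PM UTC.
Add 7 hours 33 minutes layover in Mumbai → 6:32 AM UTC (Dec 8).
Add 6 hours 30 minutes leg 2 → 1:02 PM UTC.
Add 3 hours and 20 minutes layover in Yangon → 4:22 PM UTC.
Add 3 hours and 56 minutes leg 3 → 8:18 PM UTC.
Add 6 hours and 31 minutes layover in Havana → 2:49 AM UTC (Dec 9).
Add 8 hours 45 minutes leg 4 → 11:34 AM UTC.
Doha is UTC+3:00, so local arrival = 11:34 AM + 3:00 = 2:34 PM on Dec 9.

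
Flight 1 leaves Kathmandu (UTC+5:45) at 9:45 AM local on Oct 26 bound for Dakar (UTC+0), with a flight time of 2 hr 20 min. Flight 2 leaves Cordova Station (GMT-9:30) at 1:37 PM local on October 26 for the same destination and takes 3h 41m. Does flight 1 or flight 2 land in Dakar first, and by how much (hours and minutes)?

the first, by 20 hours 28 minutes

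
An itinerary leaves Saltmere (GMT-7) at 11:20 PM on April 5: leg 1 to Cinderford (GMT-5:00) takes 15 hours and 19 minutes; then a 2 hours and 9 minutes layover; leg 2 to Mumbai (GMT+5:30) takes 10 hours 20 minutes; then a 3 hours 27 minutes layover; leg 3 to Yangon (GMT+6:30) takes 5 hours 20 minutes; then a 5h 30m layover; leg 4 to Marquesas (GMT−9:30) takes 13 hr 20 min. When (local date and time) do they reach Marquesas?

4:15 AM on April 8

Convert departure to UTC: 11:20 PM + 7:00 = 6:20 AM UTC on Apr 6.
Add 15 hours and 19 minutes leg 1 → 9:39 PM UTC.
Add 2 hours 9 minutes layover in Cinderford → 11:48 PM UTC.
Add 10 hours and 20 minutes leg 2 → 10:08 AM UTC (Apr 7).
Add 3 hours 27 minutes layover in Mumbai → 1:35 PM UTC.
Add 5 hours and 20 minutes leg 3 → 6:55 PM UTC.
Add 5 hours 30 minutes layover in Yangon → 12:25 AM UTC (Apr 8).
Add 13 hours 20 minutes leg 4 → 1:45 PM UTC.
Marquesas is UTC−9:30, so local arrival = 1:45 PM − 9:30 = 4:15 AM on Apr 8.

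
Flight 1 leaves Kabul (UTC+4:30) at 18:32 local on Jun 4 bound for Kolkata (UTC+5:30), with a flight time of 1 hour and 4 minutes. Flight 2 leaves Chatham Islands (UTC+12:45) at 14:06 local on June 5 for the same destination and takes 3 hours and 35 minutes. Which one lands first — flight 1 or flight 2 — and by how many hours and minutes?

Flight 1 in UTC: 18:32 − 4:30 = 14:02 on Jun 4.
+1 hour 4 minutes → arrive 15:06 UTC on Jun 4.
Flight 2 in UTC: 14:06 − 12:45 = 01:21 on Jun 5.
+3 hours and 35 minutes → arrive 04:56 UTC on Jun 5.
Flight 1 lands earlier by 13 hours 50 minutes.

the first, by 13 hours 50 minutes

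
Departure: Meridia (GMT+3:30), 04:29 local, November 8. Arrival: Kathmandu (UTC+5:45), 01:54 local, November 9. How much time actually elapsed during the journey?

19 hours 10 minutes

Departure in UTC: 04:29 − 3:30 = 00:59 on Nov 8.
Arrival in UTC: 01:54 − 5:45 = 20:09 on Nov 8.
Elapsed = 20:09 − 00:59 = 19 hours 10 minutes.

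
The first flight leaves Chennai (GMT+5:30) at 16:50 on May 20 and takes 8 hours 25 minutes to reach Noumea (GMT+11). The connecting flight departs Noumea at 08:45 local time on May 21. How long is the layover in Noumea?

2 hours

Convert departure to UTC: 16:50 − 5:30 = 11:20 UTC on May 20.
Add 8 hours and 25 minutes flight time → 19:45 UTC.
Noumea is UTC+11:00, so local arrival = 19:45 + 11:00 = 06:45 on May 21.
Layover = 08:45 − 06:45 = 2 hours.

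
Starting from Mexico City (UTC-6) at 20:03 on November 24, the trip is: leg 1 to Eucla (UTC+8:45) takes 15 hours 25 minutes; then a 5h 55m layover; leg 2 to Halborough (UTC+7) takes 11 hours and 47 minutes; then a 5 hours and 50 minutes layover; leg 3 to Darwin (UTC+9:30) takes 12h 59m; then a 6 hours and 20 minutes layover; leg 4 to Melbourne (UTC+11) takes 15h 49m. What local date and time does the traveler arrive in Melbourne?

Convert departure to UTC: 20:03 + 6:00 = 02:03 UTC on Nov 25.
Add 15 hours 25 minutes leg 1 → 17:28 UTC.
Add 5 hours and 55 minutes layover in Eucla → 23:23 UTC.
Add 11 hours 47 minutes leg 2 → 11:10 UTC (Nov 26).
Add 5 hours 50 minutes layover in Halborough → 17:00 UTC.
Add 12 hours 59 minutes leg 3 → 05:59 UTC (Nov 27).
Add 6 hours 20 minutes layover in Darwin → 12:19 UTC.
Add 15 hours and 49 minutes leg 4 → 04:08 UTC (Nov 28).
Melbourne is UTC+11:00, so local arrival = 04:08 + 11:00 = 15:08 on Nov 28.

15:08 on November 28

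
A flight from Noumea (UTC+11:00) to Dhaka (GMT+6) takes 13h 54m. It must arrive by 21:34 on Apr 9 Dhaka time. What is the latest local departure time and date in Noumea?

12:40 on Apr 9

Target arrival in UTC: 21:34 − 6:00 = 15:34 on Apr 9.
Subtract 13 hours and 54 minutes → departure 01:40 UTC on Apr 9.
Noumea is UTC+11:00: 01:40 + 11:00 = 12:40 on Apr 9.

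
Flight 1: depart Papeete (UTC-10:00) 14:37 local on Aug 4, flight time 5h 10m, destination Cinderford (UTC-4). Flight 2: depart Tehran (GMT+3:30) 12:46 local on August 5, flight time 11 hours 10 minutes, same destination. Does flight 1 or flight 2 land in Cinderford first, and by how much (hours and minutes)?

the first, by 14 hours 39 minutes

Flight 1 in UTC: 14:37 + 10:00 = 00:37 on Aug 5.
+5 hours 10 minutes → arrive 05:47 UTC on Aug 5.
Flight 2 in UTC: 12:46 − 3:30 = 09:16 on Aug 5.
+11 hours 10 minutes → arrive 20:26 UTC on Aug 5.
Flight 1 lands earlier by 14 hours 39 minutes.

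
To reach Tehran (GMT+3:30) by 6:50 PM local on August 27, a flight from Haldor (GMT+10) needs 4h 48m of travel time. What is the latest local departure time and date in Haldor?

8:32 PM on August 27

Target arrival in UTC: 6:50 PM − 3:30 = 3:20 PM on Aug 27.
Subtract 4 hours 48 minutes → departure 10:32 AM UTC on Aug 27.
Haldor is UTC+10:00: 10:32 AM + 10:00 = 8:32 PM on Aug 27.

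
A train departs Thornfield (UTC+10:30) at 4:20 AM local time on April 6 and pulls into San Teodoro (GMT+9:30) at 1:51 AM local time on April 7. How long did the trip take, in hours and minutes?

22 hours 31 minutes

San Teodoro is 1:00 behind Thornfield.
Clock-face elapsed time (ignoring zones) is 21 hours 31 minutes.
Actual elapsed = 21 hours 31 minutes + 1:00 = 22 hours 31 minutes.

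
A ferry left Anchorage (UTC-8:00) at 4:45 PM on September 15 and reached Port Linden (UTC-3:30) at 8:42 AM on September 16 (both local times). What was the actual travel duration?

Port Linden is 4:30 ahead of Anchorage.
Clock-face elapsed time (ignoring zones) is 15 hours 57 minutes.
Actual elapsed = 15 hours 57 minutes − 4:30 = 11 hours 27 minutes.

11 hours 27 minutes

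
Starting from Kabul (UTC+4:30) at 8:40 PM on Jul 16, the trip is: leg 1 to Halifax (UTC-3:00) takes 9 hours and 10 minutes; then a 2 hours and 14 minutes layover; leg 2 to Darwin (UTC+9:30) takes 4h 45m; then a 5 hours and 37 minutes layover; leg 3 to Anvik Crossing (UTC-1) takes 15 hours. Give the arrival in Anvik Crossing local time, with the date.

3:56 AM on July 18

Convert departure to UTC: 8:40 PM − 4:30 = 4:10 PM UTC on Jul 16.
Add 9 hours 10 minutes leg 1 → 1:20 AM UTC (Jul 17).
Add 2 hours and 14 minutes layover in Halifax → 3:34 AM UTC.
Add 4 hours and 45 minutes leg 2 → 8:19 AM UTC.
Add 5 hours 37 minutes layover in Darwin → 1:56 PM UTC.
Add 15 hours leg 3 → 4:56 AM UTC (Jul 18).
Anvik Crossing is UTC−1:00, so local arrival = 4:56 AM − 1:00 = 3:56 AM on Jul 18.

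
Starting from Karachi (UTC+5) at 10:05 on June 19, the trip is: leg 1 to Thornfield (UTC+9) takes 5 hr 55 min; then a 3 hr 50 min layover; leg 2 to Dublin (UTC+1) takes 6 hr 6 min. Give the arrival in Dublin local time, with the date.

Convert departure to UTC: 10:05 − 5:00 = 05:05 UTC on Jun 19.
Add 5 hours and 55 minutes leg 1 → 11:00 UTC.
Add 3 hours and 50 minutes layover in Thornfield → 14:50 UTC.
Add 6 hours 6 minutes leg 2 → 20:56 UTC.
Dublin is UTC+1:00, so local arrival = 20:56 + 1:00 = 21:56 on Jun 19.

21:56 on Jun 19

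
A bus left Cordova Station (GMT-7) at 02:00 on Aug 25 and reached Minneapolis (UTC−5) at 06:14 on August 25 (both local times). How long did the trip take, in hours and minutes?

2 hours 14 minutes

Minneapolis is 2:00 ahead of Cordova Station.
Clock-face elapsed time (ignoring zones) is 4 hours 14 minutes.
Actual elapsed = 4 hours 14 minutes − 2:00 = 2 hours 14 minutes.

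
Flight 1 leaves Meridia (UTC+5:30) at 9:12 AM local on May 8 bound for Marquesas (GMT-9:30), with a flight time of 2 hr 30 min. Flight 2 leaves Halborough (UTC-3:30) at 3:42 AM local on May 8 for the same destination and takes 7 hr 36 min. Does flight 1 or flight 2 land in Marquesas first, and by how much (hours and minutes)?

the first, by 8 hours 36 minutes

Flight 1 in UTC: 9:12 AM − 5:30 = 3:42 AM on May 8.
+2 hours 30 minutes → arrive 6:12 AM UTC on May 8.
Flight 2 in UTC: 3:42 AM + 3:30 = 7:12 AM on May 8.
+7 hours and 36 minutes → arrive 2:48 PM UTC on May 8.
Flight 1 lands earlier by 8 hours 36 minutes.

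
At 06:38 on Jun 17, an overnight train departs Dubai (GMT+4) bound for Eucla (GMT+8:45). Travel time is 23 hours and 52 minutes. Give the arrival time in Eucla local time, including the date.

11:15 on Jun 18

Convert departure to UTC: 06:38 − 4:00 = 02:38 UTC on Jun 17.
Add 23 hours 52 minutes travel time → 02:30 UTC (Jun 18).
Eucla is UTC+8:45, so local arrival = 02:30 + 8:45 = 11:15 on Jun 18.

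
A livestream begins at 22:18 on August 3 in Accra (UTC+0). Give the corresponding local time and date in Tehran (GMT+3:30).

Accra is UTC+0 so that is 22:18 UTC.
Tehran is UTC+3:30: 22:18 + 3:30 = 01:48 on Aug 4.

01:48 on August 4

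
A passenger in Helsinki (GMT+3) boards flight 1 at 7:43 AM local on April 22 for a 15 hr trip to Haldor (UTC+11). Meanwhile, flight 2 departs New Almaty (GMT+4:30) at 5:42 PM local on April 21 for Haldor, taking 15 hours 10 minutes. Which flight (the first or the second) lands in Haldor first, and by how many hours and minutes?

the second, by 15 hours 21 minutes

Flight 1 in UTC: 7:43 AM − 3:00 = 4:43 AM on Apr 22.
+15 hours → arrive 7:43 PM UTC on Apr 22.
Flight 2 in UTC: 5:42 PM − 4:30 = 1:12 PM on Apr 21.
+15 hours 10 minutes → arrive 4:22 AM UTC on Apr 22.
Flight 2 lands earlier by 15 hours 21 minutes.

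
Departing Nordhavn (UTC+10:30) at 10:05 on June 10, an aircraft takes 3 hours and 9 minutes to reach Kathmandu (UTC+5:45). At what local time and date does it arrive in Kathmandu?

08:29 on June 10

Kathmandu is 4:45 behind Nordhavn.
After 3 hours 9 minutes it is 13:14 in Nordhavn.
Shift by the zone difference: 13:14 − 4:45 = 08:29 on Jun 10 in Kathmandu.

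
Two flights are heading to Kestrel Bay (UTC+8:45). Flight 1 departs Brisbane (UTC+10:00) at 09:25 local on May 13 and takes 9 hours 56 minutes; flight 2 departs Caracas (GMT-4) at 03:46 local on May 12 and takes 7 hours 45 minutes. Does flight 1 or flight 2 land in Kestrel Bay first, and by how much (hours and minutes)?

Flight 1 in UTC: 09:25 − 10:00 = 23:25 on May 12.
+9 hours 56 minutes → arrive 09:21 UTC on May 13.
Flight 2 in UTC: 03:46 + 4:00 = 07:46 on May 12.
+7 hours 45 minutes → arrive 15:31 UTC on May 12.
Flight 2 lands earlier by 17 hours 50 minutes.

the second, by 17 hours 50 minutes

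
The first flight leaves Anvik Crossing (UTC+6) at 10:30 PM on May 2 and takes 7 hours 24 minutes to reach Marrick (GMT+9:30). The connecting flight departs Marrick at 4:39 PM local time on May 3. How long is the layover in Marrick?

Convert departure to UTC: 10:30 PM − 6:00 = 4:30 PM UTC on May 2.
Add 7 hours 24 minutes flight time → 11:54 PM UTC.
Marrick is UTC+9:30, so local arrival = 11:54 PM + 9:30 = 9:24 AM on May 3.
Layover = 4:39 PM − 9:24 AM = 7 hours 15 minutes.

7 hours 15 minutes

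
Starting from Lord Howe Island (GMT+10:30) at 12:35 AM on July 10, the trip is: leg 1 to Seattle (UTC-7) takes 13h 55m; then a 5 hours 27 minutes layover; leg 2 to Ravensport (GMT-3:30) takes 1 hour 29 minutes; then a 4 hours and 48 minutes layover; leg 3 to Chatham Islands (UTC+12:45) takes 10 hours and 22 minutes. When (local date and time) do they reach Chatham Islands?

2:51 PM on Jul 11

Convert departure to UTC: 12:35 AM − 10:30 = 2:05 PM UTC on Jul 9.
Add 13 hours 55 minutes leg 1 → 4:00 AM UTC (Jul 10).
Add 5 hours and 27 minutes layover in Seattle → 9:27 AM UTC.
Add 1 hour and 29 minutes leg 2 → 10:56 AM UTC.
Add 4 hours and 48 minutes layover in Ravensport → 3:44 PM UTC.
Add 10 hours 22 minutes leg 3 → 2:06 AM UTC (Jul 11).
Chatham Islands is UTC+12:45, so local arrival = 2:06 AM + 12:45 = 2:51 PM on Jul 11.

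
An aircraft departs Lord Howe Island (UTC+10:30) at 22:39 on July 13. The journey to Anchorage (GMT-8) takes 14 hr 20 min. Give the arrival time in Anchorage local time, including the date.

18:29 on July 13

Anchorage is 18:30 behind Lord Howe Island.
After 14 hours 20 minutes it is 12:59 (Jul 14) in Lord Howe Island.
Shift by the zone difference: 12:59 − 18:30 = 18:29 on Jul 13 in Anchorage.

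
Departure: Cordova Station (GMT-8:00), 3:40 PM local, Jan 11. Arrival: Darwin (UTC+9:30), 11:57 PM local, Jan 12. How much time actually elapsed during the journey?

14 hours 47 minutes

Departure in UTC: 3:40 PM + 8:00 = 11:40 PM on Jan 11.
Arrival in UTC: 11:57 PM − 9:30 = 2:27 PM on Jan 12.
Elapsed = 2:27 PM − 11:40 PM (+1 day) = 14 hours 47 minutes.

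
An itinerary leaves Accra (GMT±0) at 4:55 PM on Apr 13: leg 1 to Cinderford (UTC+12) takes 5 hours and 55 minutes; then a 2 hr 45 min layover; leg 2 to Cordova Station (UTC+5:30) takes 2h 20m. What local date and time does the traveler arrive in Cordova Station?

9:25 AM on April 14

Accra is at UTC+0, so departure is already 4:55 PM UTC on Apr 13.
Add 5 hours 55 minutes leg 1 → 10:50 PM UTC.
Add 2 hours and 45 minutes layover in Cinderford → 1:35 AM UTC (Apr 14).
Add 2 hours and 20 minutes leg 2 → 3:55 AM UTC.
Cordova Station is UTC+5:30, so local arrival = 3:55 AM + 5:30 = 9:25 AM on Apr 14.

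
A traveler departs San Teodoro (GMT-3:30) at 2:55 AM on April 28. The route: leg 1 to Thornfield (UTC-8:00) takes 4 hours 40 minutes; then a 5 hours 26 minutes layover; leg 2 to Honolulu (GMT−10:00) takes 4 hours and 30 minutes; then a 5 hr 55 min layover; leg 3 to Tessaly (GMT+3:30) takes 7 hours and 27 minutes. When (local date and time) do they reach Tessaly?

Convert departure to UTC: 2:55 AM + 3:30 = 6:25 AM UTC on Apr 28.
Add 4 hours and 40 minutes leg 1 → 11:05 AM UTC.
Add 5 hours 26 minutes layover in Thornfield → 4:31 PM UTC.
Add 4 hours and 30 minutes leg 2 → 9:01 PM UTC.
Add 5 hours 55 minutes layover in Honolulu → 2:56 AM UTC (Apr 29).
Add 7 hours 27 minutes leg 3 → 10:23 AM UTC.
Tessaly is UTC+3:30, so local arrival = 10:23 AM + 3:30 = 1:53 PM on Apr 29.

1:53 PM on Apr 29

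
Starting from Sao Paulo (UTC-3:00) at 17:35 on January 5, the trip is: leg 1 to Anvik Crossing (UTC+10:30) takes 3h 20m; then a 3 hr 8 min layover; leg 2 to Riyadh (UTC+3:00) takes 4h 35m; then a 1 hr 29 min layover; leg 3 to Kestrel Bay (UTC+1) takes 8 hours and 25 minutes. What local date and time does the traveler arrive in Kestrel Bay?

Convert departure to UTC: 17:35 + 3:00 = 20:35 UTC on Jan 5.
Add 3 hours 20 minutes leg 1 → 23:55 UTC.
Add 3 hours 8 minutes layover in Anvik Crossing → 03:03 UTC (Jan 6).
Add 4 hours and 35 minutes leg 2 → 07:38 UTC.
Add 1 hour 29 minutes layover in Riyadh → 09:07 UTC.
Add 8 hours 25 minutes leg 3 → 17:32 UTC.
Kestrel Bay is UTC+1:00, so local arrival = 17:32 + 1:00 = 18:32 on Jan 6.

18:32 on Jan 6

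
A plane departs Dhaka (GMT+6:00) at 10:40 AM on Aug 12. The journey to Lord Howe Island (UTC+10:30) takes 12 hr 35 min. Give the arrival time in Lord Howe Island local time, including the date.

3:45 AM on August 13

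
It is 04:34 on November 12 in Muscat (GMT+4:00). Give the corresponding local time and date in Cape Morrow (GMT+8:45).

Cape Morrow is 4:45 ahead of Muscat.
Shift by the zone difference: 04:34 + 4:45 = 09:19 on Nov 12 in Cape Morrow.

09:19 on Nov 12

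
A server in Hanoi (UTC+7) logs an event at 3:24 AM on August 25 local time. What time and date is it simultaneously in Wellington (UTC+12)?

8:24 AM on August 25

Wellington is 5:00 ahead of Hanoi.
Shift by the zone difference: 3:24 AM + 5:00 = 8:24 AM on Aug 25 in Wellington.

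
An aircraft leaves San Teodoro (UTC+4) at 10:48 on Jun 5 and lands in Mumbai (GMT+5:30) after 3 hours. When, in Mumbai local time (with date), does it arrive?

Convert departure to UTC: 10:48 − 4:00 = 06:48 UTC on Jun 5.
Add 3 hours travel time → 09:48 UTC.
Mumbai is UTC+5:30, so local arrival = 09:48 + 5:30 = 15:18 on Jun 5.

15:18 on June 5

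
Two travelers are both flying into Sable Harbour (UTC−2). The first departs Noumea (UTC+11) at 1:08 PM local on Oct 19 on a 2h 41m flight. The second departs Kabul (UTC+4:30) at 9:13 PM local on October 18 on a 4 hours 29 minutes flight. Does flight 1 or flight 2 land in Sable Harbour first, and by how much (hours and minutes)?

the second, by 7 hours 37 minutes

Flight 1 in UTC: 1:08 PM − 11:00 = 2:08 AM on Oct 19.
+2 hours 41 minutes → arrive 4:49 AM UTC on Oct 19.
Flight 2 in UTC: 9:13 PM − 4:30 = 4:43 PM on Oct 18.
+4 hours and 29 minutes → arrive 9:12 PM UTC on Oct 18.
Flight 2 lands earlier by 7 hours 37 minutes.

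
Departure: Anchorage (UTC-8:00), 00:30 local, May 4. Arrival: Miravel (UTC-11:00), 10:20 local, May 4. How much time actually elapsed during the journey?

12 hours 50 minutes

Departure in UTC: 00:30 + 8:00 = 08:30 on May 4.
Arrival in UTC: 10:20 + 11:00 = 21:20 on May 4.
Elapsed = 21:20 − 08:30 = 12 hours 50 minutes.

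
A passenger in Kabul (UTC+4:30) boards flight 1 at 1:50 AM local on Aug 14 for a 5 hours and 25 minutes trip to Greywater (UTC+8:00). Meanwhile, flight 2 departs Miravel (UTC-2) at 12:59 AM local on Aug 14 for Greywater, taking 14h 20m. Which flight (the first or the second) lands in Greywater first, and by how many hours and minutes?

the first, by 14 hours 34 minutes

Flight 1 in UTC: 1:50 AM − 4:30 = 9:20 PM on Aug 13.
+5 hours and 25 minutes → arrive 2:45 AM UTC on Aug 14.
Flight 2 in UTC: 12:59 AM + 2:00 = 2:59 AM on Aug 14.
+14 hours and 20 minutes → arrive 5:19 PM UTC on Aug 14.
Flight 1 lands earlier by 14 hours 34 minutes.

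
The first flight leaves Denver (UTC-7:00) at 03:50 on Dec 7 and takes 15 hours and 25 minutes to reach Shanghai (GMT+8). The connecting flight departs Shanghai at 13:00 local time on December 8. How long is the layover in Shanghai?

Convert departure to UTC: 03:50 + 7:00 = 10:50 UTC on Dec 7.
Add 15 hours 25 minutes flight time → 02:15 UTC (Dec 8).
Shanghai is UTC+8:00, so local arrival = 02:15 + 8:00 = 10:15 on Dec 8.
Layover = 13:00 − 10:15 = 2 hours 45 minutes.

2 hours 45 minutes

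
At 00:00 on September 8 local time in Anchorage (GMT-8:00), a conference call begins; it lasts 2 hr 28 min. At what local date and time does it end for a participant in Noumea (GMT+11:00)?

21:28 on September 8

Convert start to UTC: 00:00 + 8:00 = 08:00 UTC on Sep 8.
Add 2 hours and 28 minutes duration → 10:28 UTC.
Noumea is UTC+11:00, so local end time = 10:28 + 11:00 = 21:28 on Sep 8.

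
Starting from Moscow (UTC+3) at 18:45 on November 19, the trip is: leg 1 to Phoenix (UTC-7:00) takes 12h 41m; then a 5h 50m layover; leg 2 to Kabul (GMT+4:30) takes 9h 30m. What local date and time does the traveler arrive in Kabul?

Convert departure to UTC: 18:45 − 3:00 = 15:45 UTC on Nov 19.
Add 12 hours and 41 minutes leg 1 → 04:26 UTC (Nov 20).
Add 5 hours and 50 minutes layover in Phoenix → 10:16 UTC.
Add 9 hours and 30 minutes leg 2 → 19:46 UTC.
Kabul is UTC+4:30, so local arrival = 19:46 + 4:30 = 00:16 on Nov 21.

00:16 on Nov 21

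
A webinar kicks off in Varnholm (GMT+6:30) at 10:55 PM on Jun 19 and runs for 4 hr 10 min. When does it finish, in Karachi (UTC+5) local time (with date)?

Karachi is 1:30 behind Varnholm.
After 4 hours 10 minutes it is 3:05 AM (Jun 20) in Varnholm.
Shift by the zone difference: 3:05 AM − 1:30 = 1:35 AM on Jun 20 in Karachi.

1:35 AM on June 20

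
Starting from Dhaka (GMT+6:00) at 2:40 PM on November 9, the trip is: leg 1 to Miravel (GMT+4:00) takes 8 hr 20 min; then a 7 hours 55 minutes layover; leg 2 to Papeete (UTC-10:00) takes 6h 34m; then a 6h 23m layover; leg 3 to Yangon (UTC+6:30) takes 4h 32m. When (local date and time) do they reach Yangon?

Convert departure to UTC: 2:40 PM − 6:00 = 8:40 AM UTC on Nov 9.
Add 8 hours and 20 minutes leg 1 → 5:00 PM UTC.
Add 7 hours and 55 minutes layover in Miravel → 12:55 AM UTC (Nov 10).
Add 6 hours and 34 minutes leg 2 → 7:29 AM UTC.
Add 6 hours 23 minutes layover in Papeete → 1:52 PM UTC.
Add 4 hours and 32 minutes leg 3 → 6:24 PM UTC.
Yangon is UTC+6:30, so local arrival = 6:24 PM + 6:30 = 12:54 AM on Nov 11.

12:54 AM on November 11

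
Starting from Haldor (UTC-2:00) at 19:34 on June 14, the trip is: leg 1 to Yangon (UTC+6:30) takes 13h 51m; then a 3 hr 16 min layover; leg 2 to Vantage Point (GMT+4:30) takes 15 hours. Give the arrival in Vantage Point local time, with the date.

Convert departure to UTC: 19:34 + 2:00 = 21:34 UTC on Jun 14.
Add 13 hours and 51 minutes leg 1 → 11:25 UTC (Jun 15).
Add 3 hours 16 minutes layover in Yangon → 14:41 UTC.
Add 15 hours leg 2 → 05:41 UTC (Jun 16).
Vantage Point is UTC+4:30, so local arrival = 05:41 + 4:30 = 10:11 on Jun 16.

10:11 on June 16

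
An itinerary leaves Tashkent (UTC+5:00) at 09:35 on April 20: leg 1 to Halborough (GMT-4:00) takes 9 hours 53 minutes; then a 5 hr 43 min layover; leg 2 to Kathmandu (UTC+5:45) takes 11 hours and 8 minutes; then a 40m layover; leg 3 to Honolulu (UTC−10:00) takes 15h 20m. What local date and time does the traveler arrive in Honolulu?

Convert departure to UTC: 09:35 − 5:00 = 04:35 UTC on Apr 20.
Add 9 hours and 53 minutes leg 1 → 14:28 UTC.
Add 5 hours 43 minutes layover in Halborough → 20:11 UTC.
Add 11 hours 8 minutes leg 2 → 07:19 UTC (Apr 21).
Add 40 minutes layover in Kathmandu → 07:59 UTC.
Add 15 hours 20 minutes leg 3 → 23:19 UTC.
Honolulu is UTC−10:00, so local arrival = 23:19 − 10:00 = 13:19 on Apr 21.

13:19 on April 21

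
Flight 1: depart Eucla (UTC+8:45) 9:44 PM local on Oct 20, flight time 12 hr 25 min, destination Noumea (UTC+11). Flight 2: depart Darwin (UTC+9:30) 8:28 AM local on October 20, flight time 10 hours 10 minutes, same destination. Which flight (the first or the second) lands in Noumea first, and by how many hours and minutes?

Flight 1 in UTC: 9:44 PM − 8:45 = 12:59 PM on Oct 20.
+12 hours 25 minutes → arrive 1:24 AM UTC on Oct 21.
Flight 2 in UTC: 8:28 AM − 9:30 = 10:58 PM on Oct 19.
+10 hours 10 minutes → arrive 9:08 AM UTC on Oct 20.
Flight 2 lands earlier by 16 hours 16 minutes.

the second, by 16 hours 16 minutes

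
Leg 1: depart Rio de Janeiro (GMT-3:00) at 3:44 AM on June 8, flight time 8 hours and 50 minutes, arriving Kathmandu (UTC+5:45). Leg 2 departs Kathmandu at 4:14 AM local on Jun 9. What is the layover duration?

Convert departure to UTC: 3:44 AM + 3:00 = 6:44 AM UTC on Jun 8.
Add 8 hours and 50 minutes flight time → 3:34 PM UTC.
Kathmandu is UTC+5:45, so local arrival = 3:34 PM + 5:45 = 9:19 PM on Jun 8.
Layover = 4:14 AM − 9:19 PM (+1 day) = 6 hours 55 minutes.

6 hours 55 minutes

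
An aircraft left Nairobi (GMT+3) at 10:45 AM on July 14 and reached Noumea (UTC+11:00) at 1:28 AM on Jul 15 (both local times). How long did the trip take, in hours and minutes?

6 hours 43 minutes

Noumea is 8:00 ahead of Nairobi.
Clock-face elapsed time (ignoring zones) is 14 hours 43 minutes.
Actual elapsed = 14 hours 43 minutes − 8:00 = 6 hours 43 minutes.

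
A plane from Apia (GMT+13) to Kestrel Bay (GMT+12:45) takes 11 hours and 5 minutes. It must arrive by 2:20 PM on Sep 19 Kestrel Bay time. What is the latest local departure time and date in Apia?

3:30 AM on Sep 19

Target arrival in UTC: 2:20 PM − 12:45 = 1:35 AM on Sep 19.
Subtract 11 hours 5 minutes → departure 2:30 PM UTC on Sep 18.
Apia is UTC+13:00: 2:30 PM + 13:00 = 3:30 AM on Sep 19.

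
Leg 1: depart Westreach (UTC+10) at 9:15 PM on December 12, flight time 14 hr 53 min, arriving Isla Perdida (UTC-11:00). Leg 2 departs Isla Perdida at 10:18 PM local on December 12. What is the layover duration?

Convert departure to UTC: 9:15 PM − 10:00 = 11:15 AM UTC on Dec 12.
Add 14 hours 53 minutes flight time → 2:08 AM UTC (Dec 13).
Isla Perdida is UTC−11:00, so local arrival = 2:08 AM − 11:00 = 3:08 PM on Dec 12.
Layover = 10:18 PM − 3:08 PM = 7 hours 10 minutes.

7 hours 10 minutes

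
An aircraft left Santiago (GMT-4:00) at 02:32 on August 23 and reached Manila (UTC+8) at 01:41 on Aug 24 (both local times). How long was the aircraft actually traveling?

Manila is 12:00 ahead of Santiago.
Clock-face elapsed time (ignoring zones) is 23 hours 9 minutes.
Actual elapsed = 23 hours 9 minutes − 12:00 = 11 hours 9 minutes.

11 hours 9 minutes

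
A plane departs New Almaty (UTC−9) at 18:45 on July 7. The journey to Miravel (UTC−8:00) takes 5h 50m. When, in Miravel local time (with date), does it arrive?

Miravel is 1:00 ahead of New Almaty.
After 5 hours 50 minutes it is 00:35 (Jul 8) in New Almaty.
Shift by the zone difference: 00:35 + 1:00 = 01:35 on Jul 8 in Miravel.

01:35 on July 8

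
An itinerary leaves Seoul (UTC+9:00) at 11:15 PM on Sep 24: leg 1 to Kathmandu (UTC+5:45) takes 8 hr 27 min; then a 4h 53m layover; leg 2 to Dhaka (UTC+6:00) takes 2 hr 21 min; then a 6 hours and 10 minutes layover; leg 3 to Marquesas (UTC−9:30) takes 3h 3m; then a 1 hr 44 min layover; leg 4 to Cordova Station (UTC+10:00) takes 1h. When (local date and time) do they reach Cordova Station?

Convert departure to UTC: 11:15 PM − 9:00 = 2:15 PM UTC on Sep 24.
Add 8 hours and 27 minutes leg 1 → 10:42 PM UTC.
Add 4 hours and 53 minutes layover in Kathmandu → 3:35 AM UTC (Sep 25).
Add 2 hours 21 minutes leg 2 → 5:56 AM UTC.
Add 6 hours 10 minutes layover in Dhaka → 12:06 PM UTC.
Add 3 hours and 3 minutes leg 3 → 3:09 PM UTC.
Add 1 hour 44 minutes layover in Marquesas → 4:53 PM UTC.
Add 1 hour leg 4 → 5:53 PM UTC.
Cordova Station is UTC+10:00, so local arrival = 5:53 PM + 10:00 = 3:53 AM on Sep 26.

3:53 AM on September 26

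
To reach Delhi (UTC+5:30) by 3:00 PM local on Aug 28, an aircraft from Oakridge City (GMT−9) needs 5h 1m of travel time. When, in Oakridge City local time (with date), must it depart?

7:29 PM on August 27

Target arrival in UTC: 3:00 PM − 5:30 = 9:30 AM on Aug 28.
Subtract 5 hours 1 minute → departure 4:29 AM UTC on Aug 28.
Oakridge City is UTC−9:00: 4:29 AM − 9:00 = 7:29 PM on Aug 27.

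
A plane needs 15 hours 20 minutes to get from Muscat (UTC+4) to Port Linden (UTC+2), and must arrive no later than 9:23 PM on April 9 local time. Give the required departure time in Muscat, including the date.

8:03 AM on Apr 9

Target arrival in UTC: 9:23 PM − 2:00 = 7:23 PM on Apr 9.
Subtract 15 hours and 20 minutes → departure 4:03 AM UTC on Apr 9.
Muscat is UTC+4:00: 4:03 AM + 4:00 = 8:03 AM on Apr 9.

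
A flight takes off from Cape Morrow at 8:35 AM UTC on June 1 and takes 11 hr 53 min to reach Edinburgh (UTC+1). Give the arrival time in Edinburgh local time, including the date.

Departure is given in UTC: 8:35 AM on Jun 1.
Add 11 hours and 53 minutes → 8:28 PM UTC.
Edinburgh is UTC+1:00: 8:28 PM + 1:00 = 9:28 PM on Jun 1.

9:28 PM on Jun 1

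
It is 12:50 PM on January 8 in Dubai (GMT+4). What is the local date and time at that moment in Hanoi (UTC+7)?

3:50 PM on January 8

Hanoi is 3:00 ahead of Dubai.
Shift by the zone difference: 12:50 PM + 3:00 = 3:50 PM on Jan 8 in Hanoi.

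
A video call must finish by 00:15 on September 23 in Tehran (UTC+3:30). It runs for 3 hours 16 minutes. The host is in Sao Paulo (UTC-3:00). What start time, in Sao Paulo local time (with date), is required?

Target end time in UTC: 00:15 − 3:30 = 20:45 on Sep 22.
Subtract 3 hours 16 minutes → start 17:29 UTC on Sep 22.
Sao Paulo is UTC−3:00: 17:29 − 3:00 = 14:29 on Sep 22.

14:29 on September 22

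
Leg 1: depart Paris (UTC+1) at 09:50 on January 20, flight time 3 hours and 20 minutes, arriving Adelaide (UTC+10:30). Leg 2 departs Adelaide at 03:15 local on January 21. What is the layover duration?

Convert departure to UTC: 09:50 − 1:00 = 08:50 UTC on Jan 20.
Add 3 hours 20 minutes flight time → 12:10 UTC.
Adelaide is UTC+10:30, so local arrival = 12:10 + 10:30 = 22:40 on Jan 20.
Layover = 03:15 − 22:40 (+1 day) = 4 hours 35 minutes.

4 hours 35 minutes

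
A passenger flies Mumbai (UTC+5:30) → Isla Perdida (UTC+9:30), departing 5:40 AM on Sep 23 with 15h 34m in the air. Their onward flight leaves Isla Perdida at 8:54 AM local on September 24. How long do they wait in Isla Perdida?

7 hours 40 minutes

Convert departure to UTC: 5:40 AM − 5:30 = 12:10 AM UTC on Sep 23.
Add 15 hours and 34 minutes flight time → 3:44 PM UTC.
Isla Perdida is UTC+9:30, so local arrival = 3:44 PM + 9:30 = 1:14 AM on Sep 24.
Layover = 8:54 AM − 1:14 AM = 7 hours 40 minutes.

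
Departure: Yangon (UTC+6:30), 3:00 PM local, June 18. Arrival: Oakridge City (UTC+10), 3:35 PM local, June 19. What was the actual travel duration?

21 hours 5 minutes

Departure in UTC: 3:00 PM − 6:30 = 8:30 AM on Jun 18.
Arrival in UTC: 3:35 PM − 10:00 = 5:35 AM on Jun 19.
Elapsed = 5:35 AM − 8:30 AM (+1 day) = 21 hours 5 minutes.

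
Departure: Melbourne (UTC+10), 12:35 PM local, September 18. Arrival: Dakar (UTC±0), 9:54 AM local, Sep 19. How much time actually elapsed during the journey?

31 hours 19 minutes

Departure in UTC: 12:35 PM − 10:00 = 2:35 AM on Sep 18.
Arrival is already UTC: 9:54 AM on Sep 19.
Elapsed = 9:54 AM − 2:35 AM (+1 day) = 31 hours 19 minutes.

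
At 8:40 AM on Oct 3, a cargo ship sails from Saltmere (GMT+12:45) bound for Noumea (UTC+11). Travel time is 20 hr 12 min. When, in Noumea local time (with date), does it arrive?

3:07 AM on October 4

Convert departure to UTC: 8:40 AM − 12:45 = 7:55 PM UTC on Oct 2.
Add 20 hours and 12 minutes travel time → 4:07 PM UTC (Oct 3).
Noumea is UTC+11:00, so local arrival = 4:07 PM + 11:00 = 3:07 AM on Oct 4.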